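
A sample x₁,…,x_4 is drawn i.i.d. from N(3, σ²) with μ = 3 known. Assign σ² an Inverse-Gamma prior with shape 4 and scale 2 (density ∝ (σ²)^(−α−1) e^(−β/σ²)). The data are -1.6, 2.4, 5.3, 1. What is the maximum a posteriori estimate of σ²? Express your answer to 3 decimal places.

σ̂²_MAP = 2.486

Sum of squared deviations about the known mean: SS = (-1.6−3)² + (2.4−3)² + (5.3−3)² + (1−3)² = 30.81.
The Normal likelihood contributes (σ²)^(−n/2) exp(−SS/(2σ²)), so the posterior is Inverse-Gamma(α + n/2, β + SS/2) = Inverse-Gamma(6, 17.405).
The mode of Inverse-Gamma(a, b) is b/(a+1) = 17.405/7 ≈ 2.486.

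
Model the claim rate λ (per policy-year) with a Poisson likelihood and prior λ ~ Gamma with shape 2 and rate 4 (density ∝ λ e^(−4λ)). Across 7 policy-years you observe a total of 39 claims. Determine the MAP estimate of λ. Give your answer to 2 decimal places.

λ̂_MAP = 3.64

Σxᵢ = 39, n = 7.
Posterior ∝ λe^(−4λ) · λ^39e^(−7λ) = λ^40e^(−11λ), i.e. Gamma(shape=41, rate=11).
The mode of a Gamma(a, b) with a ≥ 1 (shape–rate) is (a−1)/b = 40/11 ≈ 3.64.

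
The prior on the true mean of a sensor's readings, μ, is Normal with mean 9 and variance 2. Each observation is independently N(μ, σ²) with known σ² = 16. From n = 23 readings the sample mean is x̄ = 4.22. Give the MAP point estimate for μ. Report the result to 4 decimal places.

μ̂_MAP = 5.4535

n = 23, x̄ = 4.22.
For a Normal prior and Normal likelihood with known variance, the posterior is Normal; its mode equals its mean, the precision-weighted average.
Prior precision 1/σ₀² = 1/2 = 0.5; data precision n/σ² = 23/16 = 1.4375.
μ̂ = (0.5·9 + 1.4375·4.22) / (0.5 + 1.4375) = 10.56625/1.9375 = 8453/1550 ≈ 5.4535.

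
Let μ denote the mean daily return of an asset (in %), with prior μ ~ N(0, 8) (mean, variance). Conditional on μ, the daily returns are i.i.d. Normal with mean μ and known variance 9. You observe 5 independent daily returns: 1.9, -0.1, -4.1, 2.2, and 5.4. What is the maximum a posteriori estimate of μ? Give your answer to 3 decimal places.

n = 5; x̄ = (1.9 + (-0.1) + (-4.1) + 2.2 + 5.4)/5 = 5.3/5 = 1.06.
For a Normal prior and Normal likelihood with known variance, the posterior is Normal; its mode equals its mean, the precision-weighted average.
Prior precision 1/σ₀² = 1/8 = 0.125; data precision n/σ² = 5/9.
μ̂ = (0.125·0 + (5/9)·1.06) / (0.125 + 5/9) = (53/90)/(49/72) = 212/245 ≈ 0.865.

μ̂_MAP = 0.865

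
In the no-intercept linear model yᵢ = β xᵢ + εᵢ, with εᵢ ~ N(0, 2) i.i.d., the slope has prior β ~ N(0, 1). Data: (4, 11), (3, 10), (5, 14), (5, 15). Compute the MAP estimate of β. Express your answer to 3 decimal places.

log p(β | y) = −Σ(yᵢ − βxᵢ)²/(2·2) − β²/(2·1) + const.
Setting the derivative to zero: Σxᵢ(yᵢ − βxᵢ)/2 − β/1 = 0, so β = Σxᵢyᵢ / (Σxᵢ² + σ²/τ²).
Σxᵢyᵢ = 4·11 + 3·10 + 5·14 + 5·15 = 219; Σxᵢ² = 75; σ²/τ² = 2.
β̂_MAP = 219 / (75 + 2) = 219/77 ≈ 2.844.

β̂_MAP = 2.844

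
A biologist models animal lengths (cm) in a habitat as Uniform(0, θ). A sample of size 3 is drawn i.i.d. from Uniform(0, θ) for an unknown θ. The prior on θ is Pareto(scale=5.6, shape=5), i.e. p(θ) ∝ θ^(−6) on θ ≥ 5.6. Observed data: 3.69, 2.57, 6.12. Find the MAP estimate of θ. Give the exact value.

θ̂_MAP = 6.12

The Uniform(0, θ) likelihood is θ^(−n) for θ ≥ max(xᵢ), zero otherwise. Here max(xᵢ) = 6.12.
Posterior ∝ θ^(−6) · θ^(−3) = θ^(−9) on θ ≥ max(5.6, 6.12) = 6.12.
This density is strictly decreasing in θ, so the posterior mode lies at the lower boundary of the support.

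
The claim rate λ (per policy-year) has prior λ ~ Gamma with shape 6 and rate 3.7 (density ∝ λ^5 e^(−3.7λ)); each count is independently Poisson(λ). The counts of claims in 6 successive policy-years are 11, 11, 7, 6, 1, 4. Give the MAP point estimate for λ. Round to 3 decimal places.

λ̂_MAP = 4.639

Σxᵢ = 11+11+7+6+1+4 = 40, with n = 6.
Posterior ∝ λ^5e^(−3.7λ) · λ^40e^(−6λ) = λ^45e^(−9.7λ), i.e. Gamma(shape=46, rate=9.7).
The mode of a Gamma(a, b) with a ≥ 1 (shape–rate) is (a−1)/b = 45/9.7 ≈ 4.639.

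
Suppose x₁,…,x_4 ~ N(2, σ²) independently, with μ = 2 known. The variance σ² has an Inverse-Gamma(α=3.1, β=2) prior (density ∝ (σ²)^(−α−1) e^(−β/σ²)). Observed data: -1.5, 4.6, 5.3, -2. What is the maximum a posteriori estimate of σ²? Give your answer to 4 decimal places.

Sum of squared deviations about the known mean: SS = (-1.5−2)² + (4.6−2)² + (5.3−2)² + (-2−2)² = 45.9.
The Normal likelihood contributes (σ²)^(−n/2) exp(−SS/(2σ²)), so the posterior is Inverse-Gamma(α + n/2, β + SS/2) = Inverse-Gamma(5.1, 24.95).
The mode of Inverse-Gamma(a, b) is b/(a+1) = 24.95/6.1 ≈ 4.0902.

σ̂²_MAP = 4.0902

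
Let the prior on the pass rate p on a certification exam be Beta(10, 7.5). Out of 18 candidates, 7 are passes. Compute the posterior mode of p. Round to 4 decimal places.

p̂_MAP = 0.4776

Prior: Beta(10, 7.5).
Data: 7 successes in 18 trials. The binomial likelihood contributes p^7(1−p)^11, so the posterior is Beta(10+7, 7.5+11) = Beta(17, 18.5).
For Beta(a, b) with a, b > 1 the mode is (a−1)/(a+b−2) = 16/33.5 ≈ 0.4776.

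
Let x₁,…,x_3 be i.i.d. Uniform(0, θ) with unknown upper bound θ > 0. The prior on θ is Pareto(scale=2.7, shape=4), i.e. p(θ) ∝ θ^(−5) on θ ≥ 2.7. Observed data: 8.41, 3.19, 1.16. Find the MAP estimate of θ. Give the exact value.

θ̂_MAP = 8.41

The Uniform(0, θ) likelihood is θ^(−n) for θ ≥ max(xᵢ), zero otherwise. Here max(xᵢ) = 8.41.
Posterior ∝ θ^(−5) · θ^(−3) = θ^(−8) on θ ≥ max(2.7, 8.41) = 8.41.
This density is strictly decreasing in θ, so the posterior mode lies at the lower boundary of the support.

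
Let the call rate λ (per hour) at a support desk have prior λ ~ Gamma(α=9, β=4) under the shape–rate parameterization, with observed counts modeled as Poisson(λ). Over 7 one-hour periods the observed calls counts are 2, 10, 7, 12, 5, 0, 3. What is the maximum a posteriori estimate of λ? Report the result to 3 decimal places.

Σxᵢ = 2+10+7+12+5+0+3 = 39, with n = 7.
Posterior ∝ λ^8e^(−4λ) · λ^39e^(−7λ) = λ^47e^(−11λ), i.e. Gamma(shape=48, rate=11).
The mode of a Gamma(a, b) with a ≥ 1 (shape–rate) is (a−1)/b = 47/11 ≈ 4.273.

λ̂_MAP = 4.273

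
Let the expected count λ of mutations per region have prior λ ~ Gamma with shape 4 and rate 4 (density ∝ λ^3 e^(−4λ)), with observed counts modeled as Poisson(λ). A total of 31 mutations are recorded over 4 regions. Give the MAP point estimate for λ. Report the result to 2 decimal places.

Σxᵢ = 31, n = 4.
Posterior ∝ λ^3e^(−4λ) · λ^31e^(−4λ) = λ^34e^(−8λ), i.e. Gamma(shape=35, rate=8).
The mode of a Gamma(a, b) with a ≥ 1 (shape–rate) is (a−1)/b = 34/8 ≈ 4.25.

λ̂_MAP = 4.25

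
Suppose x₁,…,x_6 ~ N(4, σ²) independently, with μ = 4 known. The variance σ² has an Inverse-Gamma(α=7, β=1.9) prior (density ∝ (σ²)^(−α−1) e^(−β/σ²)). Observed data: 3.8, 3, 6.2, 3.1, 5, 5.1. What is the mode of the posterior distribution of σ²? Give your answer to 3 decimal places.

Sum of squared deviations about the known mean: SS = (3.8−4)² + (3−4)² + (6.2−4)² + (3.1−4)² + (5−4)² + (5.1−4)² = 8.9.
The Normal likelihood contributes (σ²)^(−n/2) exp(−SS/(2σ²)), so the posterior is Inverse-Gamma(α + n/2, β + SS/2) = Inverse-Gamma(10, 6.35).
The mode of Inverse-Gamma(a, b) is b/(a+1) = 6.35/11 ≈ 0.577.

σ̂²_MAP = 0.577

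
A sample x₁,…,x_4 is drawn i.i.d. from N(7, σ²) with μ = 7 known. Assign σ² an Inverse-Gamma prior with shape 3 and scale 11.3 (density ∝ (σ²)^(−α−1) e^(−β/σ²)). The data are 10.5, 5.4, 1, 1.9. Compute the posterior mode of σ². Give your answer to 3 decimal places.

σ̂²_MAP = 8.285

Sum of squared deviations about the known mean: SS = (10.5−7)² + (5.4−7)² + (1−7)² + (1.9−7)² = 76.82.
The Normal likelihood contributes (σ²)^(−n/2) exp(−SS/(2σ²)), so the posterior is Inverse-Gamma(α + n/2, β + SS/2) = Inverse-Gamma(5, 49.71).
The mode of Inverse-Gamma(a, b) is b/(a+1) = 49.71/6 ≈ 8.285.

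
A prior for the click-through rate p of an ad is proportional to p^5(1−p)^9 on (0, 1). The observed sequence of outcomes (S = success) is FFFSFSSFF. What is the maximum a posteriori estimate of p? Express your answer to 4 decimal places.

p̂_MAP = 0.3478

The prior density ∝ p^5(1−p)^9 is the kernel of Beta(6, 10).
Data: 3 successes in 9 trials (from the sequence). The binomial likelihood contributes p^3(1−p)^6, so the posterior is Beta(6+3, 10+6) = Beta(9, 16).
For Beta(a, b) with a, b > 1 the mode is (a−1)/(a+b−2) = 8/23 ≈ 0.3478.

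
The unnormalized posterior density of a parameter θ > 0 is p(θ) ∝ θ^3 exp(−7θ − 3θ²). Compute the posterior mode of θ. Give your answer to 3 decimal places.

ℓ'(θ) = 3/θ − 7 − 6θ. Setting this to zero and multiplying by θ: 6θ² + 7θ − 3 = 0.
θ = (−7 + √(7² + 4·6·3)) / (2·6) = (−7 + √121) / 12 = (−7 + 11)/12 = 1/3.
ℓ''(θ) = −3/θ² − 6 < 0, confirming a maximum.

θ̂_MAP = 0.333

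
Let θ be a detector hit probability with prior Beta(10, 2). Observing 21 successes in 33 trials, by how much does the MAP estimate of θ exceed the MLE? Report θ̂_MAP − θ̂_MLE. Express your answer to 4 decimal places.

Posterior is Beta(31, 14); MAP = (31−1)/(45−2) = 30/43 ≈ 0.69767.
MLE ignores the prior: θ̂_MLE = k/n = 21/33 ≈ 0.63636.
Difference = 30/43 − 21/33 = 29/473 ≈ 0.0613.

MAP − MLE = 0.0613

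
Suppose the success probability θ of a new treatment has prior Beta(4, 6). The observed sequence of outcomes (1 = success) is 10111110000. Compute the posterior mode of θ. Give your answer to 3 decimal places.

θ̂_MAP = 0.474

Prior: Beta(4, 6).
Data: 6 successes in 11 trials (from the sequence). The binomial likelihood contributes θ^6(1−θ)^5, so the posterior is Beta(4+6, 6+5) = Beta(10, 11).
For Beta(a, b) with a, b > 1 the mode is (a−1)/(a+b−2) = 9/19 ≈ 0.474.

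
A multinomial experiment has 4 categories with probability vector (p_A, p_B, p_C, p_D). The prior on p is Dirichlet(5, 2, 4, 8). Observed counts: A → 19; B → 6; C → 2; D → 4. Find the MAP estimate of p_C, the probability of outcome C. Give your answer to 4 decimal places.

MAP estimate of p_C = 0.1087

The posterior is Dirichlet(αᵢ + nᵢ) = Dirichlet(24, 8, 6, 12).
For a Dirichlet(a₁,…,a_K) with all aᵢ > 1, the mode has j-th component (aⱼ − 1)/(Σaᵢ − K).
Here Σaᵢ = 50 and K = 4, so p_C = (6 − 1)/(50 − 4) = 5/46 ≈ 0.1087.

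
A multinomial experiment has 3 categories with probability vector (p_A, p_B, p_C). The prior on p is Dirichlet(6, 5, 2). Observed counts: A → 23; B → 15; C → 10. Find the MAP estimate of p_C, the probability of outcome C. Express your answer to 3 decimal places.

The posterior is Dirichlet(αᵢ + nᵢ) = Dirichlet(29, 20, 12).
For a Dirichlet(a₁,…,a_K) with all aᵢ > 1, the mode has j-th component (aⱼ − 1)/(Σaᵢ − K).
Here Σaᵢ = 61 and K = 3, so p_C = (12 − 1)/(61 − 3) = 11/58 ≈ 0.190.

MAP estimate of p_C = 0.190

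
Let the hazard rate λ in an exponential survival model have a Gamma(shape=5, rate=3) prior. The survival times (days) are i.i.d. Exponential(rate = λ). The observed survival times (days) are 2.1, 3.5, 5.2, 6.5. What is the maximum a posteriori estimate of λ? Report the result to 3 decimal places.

The Exponential(rate=λ) likelihood is ∝ λ^n e^(−λΣtᵢ). Here n = 4 and Σtᵢ = 2.1 + 3.5 + 5.2 + 6.5 = 17.3.
Posterior ∝ λ^4e^(−3λ) · λ^4e^(−17.3λ) = λ^8e^(−20.3λ), i.e. Gamma(9, 20.3).
Mode = (a−1)/b = 8/20.3 ≈ 0.394.

λ̂_MAP = 0.394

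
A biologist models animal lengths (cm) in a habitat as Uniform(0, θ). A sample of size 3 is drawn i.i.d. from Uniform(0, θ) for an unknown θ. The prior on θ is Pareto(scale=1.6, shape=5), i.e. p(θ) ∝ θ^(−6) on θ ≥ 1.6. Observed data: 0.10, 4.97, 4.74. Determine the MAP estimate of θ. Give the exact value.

θ̂_MAP = 4.97

The Uniform(0, θ) likelihood is θ^(−n) for θ ≥ max(xᵢ), zero otherwise. Here max(xᵢ) = 4.97.
Posterior ∝ θ^(−6) · θ^(−3) = θ^(−9) on θ ≥ max(1.6, 4.97) = 4.97.
This density is strictly decreasing in θ, so the posterior mode lies at the lower boundary of the support.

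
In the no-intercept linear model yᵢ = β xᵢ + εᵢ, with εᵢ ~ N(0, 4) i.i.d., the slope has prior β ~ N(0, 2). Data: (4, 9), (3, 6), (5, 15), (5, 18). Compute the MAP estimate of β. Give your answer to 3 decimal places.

β̂_MAP = 2.844

log p(β | y) = −Σ(yᵢ − βxᵢ)²/(2·4) − β²/(2·2) + const.
Setting the derivative to zero: Σxᵢ(yᵢ − βxᵢ)/4 − β/2 = 0, so β = Σxᵢyᵢ / (Σxᵢ² + σ²/τ²).
Σxᵢyᵢ = 4·9 + 3·6 + 5·15 + 5·18 = 219; Σxᵢ² = 75; σ²/τ² = 2.
β̂_MAP = 219 / (75 + 2) = 219/77 ≈ 2.844.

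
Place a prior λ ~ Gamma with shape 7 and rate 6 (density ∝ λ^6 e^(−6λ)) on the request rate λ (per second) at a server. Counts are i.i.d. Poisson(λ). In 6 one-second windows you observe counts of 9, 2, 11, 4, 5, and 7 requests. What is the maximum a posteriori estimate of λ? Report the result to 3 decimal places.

Σxᵢ = 9+2+11+4+5+7 = 38, with n = 6.
Posterior ∝ λ^6e^(−6λ) · λ^38e^(−6λ) = λ^44e^(−12λ), i.e. Gamma(shape=45, rate=12).
The mode of a Gamma(a, b) with a ≥ 1 (shape–rate) is (a−1)/b = 44/12 ≈ 3.667.

λ̂_MAP = 3.667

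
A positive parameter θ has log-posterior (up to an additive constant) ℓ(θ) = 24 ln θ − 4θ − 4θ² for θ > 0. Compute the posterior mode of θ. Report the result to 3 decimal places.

θ̂_MAP = 1.500

ℓ'(θ) = 24/θ − 4 − 8θ. Setting this to zero and multiplying by θ: 8θ² + 4θ − 24 = 0.
θ = (−4 + √(4² + 4·8·24)) / (2·8) = (−4 + √784) / 16 = (−4 + 28)/16 = 3/2.
ℓ''(θ) = −24/θ² − 8 < 0, confirming a maximum.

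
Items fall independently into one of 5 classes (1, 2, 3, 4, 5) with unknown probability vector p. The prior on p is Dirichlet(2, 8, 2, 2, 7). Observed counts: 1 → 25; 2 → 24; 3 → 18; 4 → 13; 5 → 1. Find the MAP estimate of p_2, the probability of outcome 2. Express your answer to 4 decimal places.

The posterior is Dirichlet(αᵢ + nᵢ) = Dirichlet(27, 32, 20, 15, 8).
For a Dirichlet(a₁,…,a_K) with all aᵢ > 1, the mode has j-th component (aⱼ − 1)/(Σaᵢ − K).
Here Σaᵢ = 102 and K = 5, so p_2 = (32 − 1)/(102 − 5) = 31/97 ≈ 0.3196.

MAP estimate: 0.3196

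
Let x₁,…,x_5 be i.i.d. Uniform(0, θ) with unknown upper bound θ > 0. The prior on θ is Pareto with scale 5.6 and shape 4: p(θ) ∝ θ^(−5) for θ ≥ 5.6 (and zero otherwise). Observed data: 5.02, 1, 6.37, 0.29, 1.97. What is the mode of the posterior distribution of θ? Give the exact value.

The Uniform(0, θ) likelihood is θ^(−n) for θ ≥ max(xᵢ), zero otherwise. Here max(xᵢ) = 6.37.
Posterior ∝ θ^(−5) · θ^(−5) = θ^(−10) on θ ≥ max(5.6, 6.37) = 6.37.
This density is strictly decreasing in θ, so the posterior mode lies at the lower boundary of the support.

θ̂_MAP = 6.37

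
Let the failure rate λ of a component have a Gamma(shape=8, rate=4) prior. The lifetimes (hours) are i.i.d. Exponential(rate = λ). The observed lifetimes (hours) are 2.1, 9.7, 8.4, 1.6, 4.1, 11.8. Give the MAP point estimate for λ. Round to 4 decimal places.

The Exponential(rate=λ) likelihood is ∝ λ^n e^(−λΣtᵢ). Here n = 6 and Σtᵢ = 2.1 + 9.7 + 8.4 + 1.6 + 4.1 + 11.8 = 37.7.
Posterior ∝ λ^7e^(−4λ) · λ^6e^(−37.7λ) = λ^13e^(−41.7λ), i.e. Gamma(14, 41.7).
Mode = (a−1)/b = 13/41.7 ≈ 0.3118.

λ̂_MAP = 0.3118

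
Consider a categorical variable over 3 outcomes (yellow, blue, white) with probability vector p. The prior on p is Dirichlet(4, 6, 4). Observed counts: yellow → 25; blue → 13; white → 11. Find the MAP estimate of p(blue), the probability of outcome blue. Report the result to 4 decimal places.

The posterior is Dirichlet(αᵢ + nᵢ) = Dirichlet(29, 19, 15).
For a Dirichlet(a₁,…,a_K) with all aᵢ > 1, the mode has j-th component (aⱼ − 1)/(Σaᵢ − K).
Here Σaᵢ = 63 and K = 3, so p(blue) = (19 − 1)/(63 − 3) = 18/60 ≈ 0.3000.

MAP estimate of p(blue) = 0.3000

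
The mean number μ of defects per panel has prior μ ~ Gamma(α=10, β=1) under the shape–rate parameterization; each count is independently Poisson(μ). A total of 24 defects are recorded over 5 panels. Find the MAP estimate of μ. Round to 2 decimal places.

Σxᵢ = 24, n = 5.
Posterior ∝ μ^9e^(−1μ) · μ^24e^(−5μ) = μ^33e^(−6μ), i.e. Gamma(shape=34, rate=6).
The mode of a Gamma(a, b) with a ≥ 1 (shape–rate) is (a−1)/b = 33/6 ≈ 5.50.

μ̂_MAP = 5.50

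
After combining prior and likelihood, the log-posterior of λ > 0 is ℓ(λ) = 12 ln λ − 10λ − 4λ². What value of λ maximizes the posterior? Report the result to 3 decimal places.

ℓ'(λ) = 12/λ − 10 − 8λ. Setting this to zero and multiplying by λ: 8λ² + 10λ − 12 = 0.
λ = (−10 + √(10² + 4·8·12)) / (2·8) = (−10 + √484) / 16 = (−10 + 22)/16 = 3/4.
ℓ''(λ) = −12/λ² − 8 < 0, confirming a maximum.

λ̂_MAP = 0.750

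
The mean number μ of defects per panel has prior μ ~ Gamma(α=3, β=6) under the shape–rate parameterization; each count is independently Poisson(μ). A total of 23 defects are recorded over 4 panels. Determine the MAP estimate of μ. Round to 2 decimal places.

Σxᵢ = 23, n = 4.
Posterior ∝ μ^2e^(−6μ) · μ^23e^(−4μ) = μ^25e^(−10μ), i.e. Gamma(shape=26, rate=10).
The mode of a Gamma(a, b) with a ≥ 1 (shape–rate) is (a−1)/b = 25/10 ≈ 2.50.

μ̂_MAP = 2.50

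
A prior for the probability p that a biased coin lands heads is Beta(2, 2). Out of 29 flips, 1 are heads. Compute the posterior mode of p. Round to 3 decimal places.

p̂_MAP = 0.065

Prior: Beta(2, 2).
Data: 1 success in 29 trials. The binomial likelihood contributes p(1−p)^28, so the posterior is Beta(2+1, 2+28) = Beta(3, 30).
For Beta(a, b) with a, b > 1 the mode is (a−1)/(a+b−2) = 2/31 ≈ 0.065.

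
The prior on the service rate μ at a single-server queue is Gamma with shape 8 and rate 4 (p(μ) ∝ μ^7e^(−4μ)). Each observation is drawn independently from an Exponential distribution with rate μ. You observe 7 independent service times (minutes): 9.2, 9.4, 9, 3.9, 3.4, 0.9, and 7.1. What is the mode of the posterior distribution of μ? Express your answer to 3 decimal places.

The Exponential(rate=μ) likelihood is ∝ μ^n e^(−μΣtᵢ). Here n = 7 and Σtᵢ = 9.2 + 9.4 + 9 + 3.9 + 3.4 + 0.9 + 7.1 = 42.9.
Posterior ∝ μ^7e^(−4μ) · μ^7e^(−42.9μ) = μ^14e^(−46.9μ), i.e. Gamma(15, 46.9).
Mode = (a−1)/b = 14/46.9 ≈ 0.299.

μ̂_MAP = 0.299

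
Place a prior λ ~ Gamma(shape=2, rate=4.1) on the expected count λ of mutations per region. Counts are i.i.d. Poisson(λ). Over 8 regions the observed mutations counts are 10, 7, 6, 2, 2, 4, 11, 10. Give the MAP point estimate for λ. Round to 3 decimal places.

λ̂_MAP = 4.380

Σxᵢ = 10+7+6+2+2+4+11+10 = 52, with n = 8.
Posterior ∝ λe^(−4.1λ) · λ^52e^(−8λ) = λ^53e^(−12.1λ), i.e. Gamma(shape=54, rate=12.1).
The mode of a Gamma(a, b) with a ≥ 1 (shape–rate) is (a−1)/b = 53/12.1 ≈ 4.380.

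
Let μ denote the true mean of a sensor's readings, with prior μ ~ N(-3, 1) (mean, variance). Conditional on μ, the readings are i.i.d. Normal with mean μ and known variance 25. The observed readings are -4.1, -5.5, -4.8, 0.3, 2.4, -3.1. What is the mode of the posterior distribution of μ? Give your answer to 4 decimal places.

n = 6; x̄ = ((-4.1) + (-5.5) + (-4.8) + 0.3 + 2.4 + (-3.1))/6 = -14.8/6 = -37/15 ≈ -2.4667.
For a Normal prior and Normal likelihood with known variance, the posterior is Normal; its mode equals its mean, the precision-weighted average.
Prior precision 1/σ₀² = 1/1 = 1; data precision n/σ² = 6/25 = 0.24.
μ̂ = (1·(-3) + 0.24·(-37/15)) / (1 + 0.24) = (-3.592)/1.24 = -449/155 ≈ -2.8968.

μ̂_MAP = -2.8968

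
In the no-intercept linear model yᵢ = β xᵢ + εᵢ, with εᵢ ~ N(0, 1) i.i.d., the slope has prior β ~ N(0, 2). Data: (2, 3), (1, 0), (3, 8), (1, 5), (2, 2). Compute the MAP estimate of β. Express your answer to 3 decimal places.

log p(β | y) = −Σ(yᵢ − βxᵢ)²/(2·1) − β²/(2·2) + const.
Setting the derivative to zero: Σxᵢ(yᵢ − βxᵢ)/1 − β/2 = 0, so β = Σxᵢyᵢ / (Σxᵢ² + σ²/τ²).
Σxᵢyᵢ = 2·3 + 1·0 + 3·8 + 1·5 + 2·2 = 39; Σxᵢ² = 19; σ²/τ² = 0.5.
β̂_MAP = 39 / (19 + 0.5) = 39/19.5 ≈ 2.000.

β̂_MAP = 2.000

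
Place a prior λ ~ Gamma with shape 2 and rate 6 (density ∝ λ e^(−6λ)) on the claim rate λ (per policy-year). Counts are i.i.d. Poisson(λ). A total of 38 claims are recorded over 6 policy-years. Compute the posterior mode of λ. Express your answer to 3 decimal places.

λ̂_MAP = 3.250

Σxᵢ = 38, n = 6.
Posterior ∝ λe^(−6λ) · λ^38e^(−6λ) = λ^39e^(−12λ), i.e. Gamma(shape=40, rate=12).
The mode of a Gamma(a, b) with a ≥ 1 (shape–rate) is (a−1)/b = 39/12 ≈ 3.250.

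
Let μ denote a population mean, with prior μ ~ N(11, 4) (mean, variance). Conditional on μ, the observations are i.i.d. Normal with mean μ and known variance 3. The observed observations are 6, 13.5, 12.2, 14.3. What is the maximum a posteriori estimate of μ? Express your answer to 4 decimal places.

μ̂_MAP = 11.4211

n = 4; x̄ = (6 + 13.5 + 12.2 + 14.3)/4 = 46/4 = 11.5.
For a Normal prior and Normal likelihood with known variance, the posterior is Normal; its mode equals its mean, the precision-weighted average.
Prior precision 1/σ₀² = 1/4 = 0.25; data precision n/σ² = 4/3.
μ̂ = (0.25·11 + (4/3)·11.5) / (0.25 + 4/3) = (217/12)/(19/12) = 217/19 ≈ 11.4211.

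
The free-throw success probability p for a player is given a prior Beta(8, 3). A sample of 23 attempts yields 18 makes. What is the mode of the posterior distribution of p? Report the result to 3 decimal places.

p̂_MAP = 0.781

Prior: Beta(8, 3).
Data: 18 successes in 23 trials. The binomial likelihood contributes p^18(1−p)^5, so the posterior is Beta(8+18, 3+5) = Beta(26, 8).
For Beta(a, b) with a, b > 1 the mode is (a−1)/(a+b−2) = 25/32 ≈ 0.781.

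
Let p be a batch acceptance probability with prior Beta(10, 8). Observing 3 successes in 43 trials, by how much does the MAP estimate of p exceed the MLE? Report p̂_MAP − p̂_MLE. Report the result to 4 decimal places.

MAP − MLE = 0.1336

Posterior is Beta(13, 48); MAP = (13−1)/(61−2) = 12/59 ≈ 0.20339.
MLE ignores the prior: p̂_MLE = k/n = 3/43 ≈ 0.06977.
Difference = 12/59 − 3/43 = 339/2537 ≈ 0.1336.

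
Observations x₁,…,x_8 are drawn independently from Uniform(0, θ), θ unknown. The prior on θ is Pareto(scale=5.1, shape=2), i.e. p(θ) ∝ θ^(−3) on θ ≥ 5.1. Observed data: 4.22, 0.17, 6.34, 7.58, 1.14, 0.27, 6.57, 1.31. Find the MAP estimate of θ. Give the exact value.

θ̂_MAP = 7.58

The Uniform(0, θ) likelihood is θ^(−n) for θ ≥ max(xᵢ), zero otherwise. Here max(xᵢ) = 7.58.
Posterior ∝ θ^(−3) · θ^(−8) = θ^(−11) on θ ≥ max(5.1, 7.58) = 7.58.
This density is strictly decreasing in θ, so the posterior mode lies at the lower boundary of the support.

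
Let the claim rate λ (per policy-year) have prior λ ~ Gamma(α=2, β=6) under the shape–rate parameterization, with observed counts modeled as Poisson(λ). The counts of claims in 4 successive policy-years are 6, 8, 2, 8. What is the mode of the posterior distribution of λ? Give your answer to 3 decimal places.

λ̂_MAP = 2.500

Σxᵢ = 6+8+2+8 = 24, with n = 4.
Posterior ∝ λe^(−6λ) · λ^24e^(−4λ) = λ^25e^(−10λ), i.e. Gamma(shape=26, rate=10).
The mode of a Gamma(a, b) with a ≥ 1 (shape–rate) is (a−1)/b = 25/10 ≈ 2.500.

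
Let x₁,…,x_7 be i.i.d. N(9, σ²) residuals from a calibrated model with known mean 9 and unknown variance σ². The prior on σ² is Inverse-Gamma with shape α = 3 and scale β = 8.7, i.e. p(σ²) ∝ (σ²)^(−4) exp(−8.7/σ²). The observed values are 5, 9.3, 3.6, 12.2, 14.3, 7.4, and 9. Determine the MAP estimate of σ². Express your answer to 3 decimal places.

Sum of squared deviations about the known mean: SS = (5−9)² + (9.3−9)² + (3.6−9)² + (12.2−9)² + (14.3−9)² + (7.4−9)² + (9−9)² = 86.14.
The Normal likelihood contributes (σ²)^(−n/2) exp(−SS/(2σ²)), so the posterior is Inverse-Gamma(α + n/2, β + SS/2) = Inverse-Gamma(6.5, 51.77).
The mode of Inverse-Gamma(a, b) is b/(a+1) = 51.77/7.5 ≈ 6.903.

σ̂²_MAP = 6.903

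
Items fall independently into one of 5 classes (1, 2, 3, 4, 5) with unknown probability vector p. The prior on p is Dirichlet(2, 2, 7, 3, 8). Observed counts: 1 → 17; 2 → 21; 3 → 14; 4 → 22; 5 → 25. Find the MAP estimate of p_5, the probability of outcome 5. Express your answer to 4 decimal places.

The posterior is Dirichlet(αᵢ + nᵢ) = Dirichlet(19, 23, 21, 25, 33).
For a Dirichlet(a₁,…,a_K) with all aᵢ > 1, the mode has j-th component (aⱼ − 1)/(Σaᵢ − K).
Here Σaᵢ = 121 and K = 5, so p_5 = (33 − 1)/(121 − 5) = 32/116 ≈ 0.2759.

MAP estimate: 0.2759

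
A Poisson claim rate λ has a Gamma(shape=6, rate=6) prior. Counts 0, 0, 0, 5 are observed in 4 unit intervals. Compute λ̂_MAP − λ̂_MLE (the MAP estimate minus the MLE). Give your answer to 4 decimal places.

MAP − MLE = -0.2500

Σxᵢ = 5. Posterior is Gamma(11, 10); MAP = (11−1)/10 = 10/10 ≈ 1.00000.
MLE = x̄ = 5/4 ≈ 1.25000.
Difference = 10/10 − 5/4 = -1/4 ≈ -0.2500.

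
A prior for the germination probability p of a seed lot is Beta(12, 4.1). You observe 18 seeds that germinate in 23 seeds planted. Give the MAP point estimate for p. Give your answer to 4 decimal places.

p̂_MAP = 0.7817

Prior: Beta(12, 4.1).
Data: 18 successes in 23 trials. The binomial likelihood contributes p^18(1−p)^5, so the posterior is Beta(12+18, 4.1+5) = Beta(30, 9.1).
For Beta(a, b) with a, b > 1 the mode is (a−1)/(a+b−2) = 29/37.1 ≈ 0.7817.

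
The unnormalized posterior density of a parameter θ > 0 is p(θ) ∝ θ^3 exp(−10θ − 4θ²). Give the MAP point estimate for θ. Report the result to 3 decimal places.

ℓ'(θ) = 3/θ − 10 − 8θ. Setting this to zero and multiplying by θ: 8θ² + 10θ − 3 = 0.
θ = (−10 + √(10² + 4·8·3)) / (2·8) = (−10 + √196) / 16 = (−10 + 14)/16 = 1/4.
ℓ''(θ) = −3/θ² − 8 < 0, confirming a maximum.

θ̂_MAP = 0.250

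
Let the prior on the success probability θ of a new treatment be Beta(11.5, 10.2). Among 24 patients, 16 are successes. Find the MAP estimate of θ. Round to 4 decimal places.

Prior: Beta(11.5, 10.2).
Data: 16 successes in 24 trials. The binomial likelihood contributes θ^16(1−θ)^8, so the posterior is Beta(11.5+16, 10.2+8) = Beta(27.5, 18.2).
For Beta(a, b) with a, b > 1 the mode is (a−1)/(a+b−2) = 26.5/43.7 ≈ 0.6064.

θ̂_MAP = 0.6064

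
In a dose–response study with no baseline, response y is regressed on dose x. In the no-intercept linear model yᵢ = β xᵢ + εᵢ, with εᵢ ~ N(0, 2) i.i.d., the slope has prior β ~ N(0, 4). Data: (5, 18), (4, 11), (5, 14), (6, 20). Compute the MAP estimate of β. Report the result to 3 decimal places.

log p(β | y) = −Σ(yᵢ − βxᵢ)²/(2·2) − β²/(2·4) + const.
Setting the derivative to zero: Σxᵢ(yᵢ − βxᵢ)/2 − β/4 = 0, so β = Σxᵢyᵢ / (Σxᵢ² + σ²/τ²).
Σxᵢyᵢ = 5·18 + 4·11 + 5·14 + 6·20 = 324; Σxᵢ² = 102; σ²/τ² = 0.5.
β̂_MAP = 324 / (102 + 0.5) = 324/102.5 ≈ 3.161.

β̂_MAP = 3.161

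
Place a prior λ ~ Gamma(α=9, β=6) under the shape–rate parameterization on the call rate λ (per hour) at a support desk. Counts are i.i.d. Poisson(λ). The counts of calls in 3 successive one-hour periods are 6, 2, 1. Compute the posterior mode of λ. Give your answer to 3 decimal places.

λ̂_MAP = 1.889

Σxᵢ = 6+2+1 = 9, with n = 3.
Posterior ∝ λ^8e^(−6λ) · λ^9e^(−3λ) = λ^17e^(−9λ), i.e. Gamma(shape=18, rate=9).
The mode of a Gamma(a, b) with a ≥ 1 (shape–rate) is (a−1)/b = 17/9 ≈ 1.889.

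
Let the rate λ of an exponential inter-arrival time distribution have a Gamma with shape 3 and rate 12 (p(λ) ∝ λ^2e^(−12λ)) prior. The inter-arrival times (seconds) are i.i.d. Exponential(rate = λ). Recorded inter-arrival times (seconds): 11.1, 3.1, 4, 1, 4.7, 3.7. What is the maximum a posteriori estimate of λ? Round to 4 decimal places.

The Exponential(rate=λ) likelihood is ∝ λ^n e^(−λΣtᵢ). Here n = 6 and Σtᵢ = 11.1 + 3.1 + 4 + 1 + 4.7 + 3.7 = 27.6.
Posterior ∝ λ^2e^(−12λ) · λ^6e^(−27.6λ) = λ^8e^(−39.6λ), i.e. Gamma(9, 39.6).
Mode = (a−1)/b = 8/39.6 ≈ 0.2020.

λ̂_MAP = 0.2020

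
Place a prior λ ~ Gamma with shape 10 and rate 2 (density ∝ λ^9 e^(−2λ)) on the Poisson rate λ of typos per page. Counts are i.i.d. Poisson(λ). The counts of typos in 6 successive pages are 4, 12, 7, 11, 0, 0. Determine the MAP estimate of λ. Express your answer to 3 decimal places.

λ̂_MAP = 5.375

Σxᵢ = 4+12+7+11+0+0 = 34, with n = 6.
Posterior ∝ λ^9e^(−2λ) · λ^34e^(−6λ) = λ^43e^(−8λ), i.e. Gamma(shape=44, rate=8).
The mode of a Gamma(a, b) with a ≥ 1 (shape–rate) is (a−1)/b = 43/8 ≈ 5.375.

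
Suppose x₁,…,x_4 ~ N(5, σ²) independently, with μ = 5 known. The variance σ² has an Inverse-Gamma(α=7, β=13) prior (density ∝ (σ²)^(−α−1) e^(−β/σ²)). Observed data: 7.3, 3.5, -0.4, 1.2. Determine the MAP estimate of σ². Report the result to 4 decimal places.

Sum of squared deviations about the known mean: SS = (7.3−5)² + (3.5−5)² + (-0.4−5)² + (1.2−5)² = 51.14.
The Normal likelihood contributes (σ²)^(−n/2) exp(−SS/(2σ²)), so the posterior is Inverse-Gamma(α + n/2, β + SS/2) = Inverse-Gamma(9, 38.57).
The mode of Inverse-Gamma(a, b) is b/(a+1) = 38.57/10 ≈ 3.8570.

σ̂²_MAP = 3.8570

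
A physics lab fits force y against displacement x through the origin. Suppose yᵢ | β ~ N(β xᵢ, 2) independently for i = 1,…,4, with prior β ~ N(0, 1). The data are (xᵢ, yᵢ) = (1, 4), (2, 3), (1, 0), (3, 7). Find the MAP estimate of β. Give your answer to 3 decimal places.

β̂_MAP = 1.824

log p(β | y) = −Σ(yᵢ − βxᵢ)²/(2·2) − β²/(2·1) + const.
Setting the derivative to zero: Σxᵢ(yᵢ − βxᵢ)/2 − β/1 = 0, so β = Σxᵢyᵢ / (Σxᵢ² + σ²/τ²).
Σxᵢyᵢ = 1·4 + 2·3 + 1·0 + 3·7 = 31; Σxᵢ² = 15; σ²/τ² = 2.
β̂_MAP = 31 / (15 + 2) = 31/17 ≈ 1.824.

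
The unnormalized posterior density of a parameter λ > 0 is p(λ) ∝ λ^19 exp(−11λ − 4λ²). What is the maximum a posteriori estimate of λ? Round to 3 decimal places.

λ̂_MAP = 1.000

ℓ'(λ) = 19/λ − 11 − 8λ. Setting this to zero and multiplying by λ: 8λ² + 11λ − 19 = 0.
λ = (−11 + √(11² + 4·8·19)) / (2·8) = (−11 + √729) / 16 = (−11 + 27)/16 = 1.
ℓ''(λ) = −19/λ² − 8 < 0, confirming a maximum.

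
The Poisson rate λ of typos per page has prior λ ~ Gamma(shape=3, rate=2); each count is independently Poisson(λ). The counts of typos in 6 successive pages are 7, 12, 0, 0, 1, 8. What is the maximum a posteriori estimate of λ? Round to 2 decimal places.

λ̂_MAP = 3.75

Σxᵢ = 7+12+0+0+1+8 = 28, with n = 6.
Posterior ∝ λ^2e^(−2λ) · λ^28e^(−6λ) = λ^30e^(−8λ), i.e. Gamma(shape=31, rate=8).
The mode of a Gamma(a, b) with a ≥ 1 (shape–rate) is (a−1)/b = 30/8 ≈ 3.75.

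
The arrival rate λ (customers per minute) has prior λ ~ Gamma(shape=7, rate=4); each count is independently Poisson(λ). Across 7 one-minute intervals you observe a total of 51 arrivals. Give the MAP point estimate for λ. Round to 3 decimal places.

λ̂_MAP = 5.182

Σxᵢ = 51, n = 7.
Posterior ∝ λ^6e^(−4λ) · λ^51e^(−7λ) = λ^57e^(−11λ), i.e. Gamma(shape=58, rate=11).
The mode of a Gamma(a, b) with a ≥ 1 (shape–rate) is (a−1)/b = 57/11 ≈ 5.182.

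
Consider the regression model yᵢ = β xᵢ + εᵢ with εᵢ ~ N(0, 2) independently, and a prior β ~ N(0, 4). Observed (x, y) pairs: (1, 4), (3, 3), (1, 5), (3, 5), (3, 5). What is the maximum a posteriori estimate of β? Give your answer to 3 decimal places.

β̂_MAP = 1.627

log p(β | y) = −Σ(yᵢ − βxᵢ)²/(2·2) − β²/(2·4) + const.
Setting the derivative to zero: Σxᵢ(yᵢ − βxᵢ)/2 − β/4 = 0, so β = Σxᵢyᵢ / (Σxᵢ² + σ²/τ²).
Σxᵢyᵢ = 1·4 + 3·3 + 1·5 + 3·5 + 3·5 = 48; Σxᵢ² = 29; σ²/τ² = 0.5.
β̂_MAP = 48 / (29 + 0.5) = 48/29.5 ≈ 1.627.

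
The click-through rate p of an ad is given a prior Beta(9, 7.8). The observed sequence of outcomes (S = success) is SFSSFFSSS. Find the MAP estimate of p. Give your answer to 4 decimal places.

p̂_MAP = 0.5882

Prior: Beta(9, 7.8).
Data: 6 successes in 9 trials (from the sequence). The binomial likelihood contributes p^6(1−p)^3, so the posterior is Beta(9+6, 7.8+3) = Beta(15, 10.8).
For Beta(a, b) with a, b > 1 the mode is (a−1)/(a+b−2) = 14/23.8 ≈ 0.5882.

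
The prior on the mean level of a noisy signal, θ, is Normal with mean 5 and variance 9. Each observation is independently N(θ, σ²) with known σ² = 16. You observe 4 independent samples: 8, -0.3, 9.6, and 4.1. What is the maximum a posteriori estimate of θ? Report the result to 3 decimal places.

θ̂_MAP = 5.242

n = 4; x̄ = (8 + (-0.3) + 9.6 + 4.1)/4 = 21.4/4 = 5.35.
For a Normal prior and Normal likelihood with known variance, the posterior is Normal; its mode equals its mean, the precision-weighted average.
Prior precision 1/σ₀² = 1/9; data precision n/σ² = 4/16 = 0.25.
θ̂ = ((1/9)·5 + 0.25·5.35) / (1/9 + 0.25) = (1363/720)/(13/36) = 1363/260 ≈ 5.242.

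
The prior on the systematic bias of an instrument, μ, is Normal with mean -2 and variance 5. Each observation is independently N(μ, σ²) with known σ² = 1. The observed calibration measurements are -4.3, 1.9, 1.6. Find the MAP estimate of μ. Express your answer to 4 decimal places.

n = 3; x̄ = ((-4.3) + 1.9 + 1.6)/3 = -0.8/3 = -4/15 ≈ -0.2667.
For a Normal prior and Normal likelihood with known variance, the posterior is Normal; its mode equals its mean, the precision-weighted average.
Prior precision 1/σ₀² = 1/5 = 0.2; data precision n/σ² = 3/1 = 3.
μ̂ = (0.2·(-2) + 3·(-4/15)) / (0.2 + 3) = (-1.2)/3.2 = -0.3750.

μ̂_MAP = -0.3750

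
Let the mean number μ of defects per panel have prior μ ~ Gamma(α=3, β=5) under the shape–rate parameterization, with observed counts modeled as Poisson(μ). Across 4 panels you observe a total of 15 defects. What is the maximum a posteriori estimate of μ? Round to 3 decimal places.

μ̂_MAP = 1.889

Σxᵢ = 15, n = 4.
Posterior ∝ μ^2e^(−5μ) · μ^15e^(−4μ) = μ^17e^(−9μ), i.e. Gamma(shape=18, rate=9).
The mode of a Gamma(a, b) with a ≥ 1 (shape–rate) is (a−1)/b = 17/9 ≈ 1.889.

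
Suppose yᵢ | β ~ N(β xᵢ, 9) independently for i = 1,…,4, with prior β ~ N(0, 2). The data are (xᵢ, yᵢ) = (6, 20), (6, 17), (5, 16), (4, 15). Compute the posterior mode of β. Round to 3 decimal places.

β̂_MAP = 3.081

log p(β | y) = −Σ(yᵢ − βxᵢ)²/(2·9) − β²/(2·2) + const.
Setting the derivative to zero: Σxᵢ(yᵢ − βxᵢ)/9 − β/2 = 0, so β = Σxᵢyᵢ / (Σxᵢ² + σ²/τ²).
Σxᵢyᵢ = 6·20 + 6·17 + 5·16 + 4·15 = 362; Σxᵢ² = 113; σ²/τ² = 4.5.
β̂_MAP = 362 / (113 + 4.5) = 362/117.5 ≈ 3.081.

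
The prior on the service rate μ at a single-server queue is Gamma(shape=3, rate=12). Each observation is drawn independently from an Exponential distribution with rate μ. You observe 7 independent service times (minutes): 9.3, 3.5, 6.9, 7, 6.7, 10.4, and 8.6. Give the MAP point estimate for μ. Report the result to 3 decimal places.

μ̂_MAP = 0.140

The Exponential(rate=μ) likelihood is ∝ μ^n e^(−μΣtᵢ). Here n = 7 and Σtᵢ = 9.3 + 3.5 + 6.9 + 7 + 6.7 + 10.4 + 8.6 = 52.4.
Posterior ∝ μ^2e^(−12μ) · μ^7e^(−52.4μ) = μ^9e^(−64.4μ), i.e. Gamma(10, 64.4).
Mode = (a−1)/b = 9/64.4 ≈ 0.140.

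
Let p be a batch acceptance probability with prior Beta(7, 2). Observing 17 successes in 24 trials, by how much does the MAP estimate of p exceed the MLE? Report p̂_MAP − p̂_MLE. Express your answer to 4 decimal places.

MAP − MLE = 0.0336

Posterior is Beta(24, 9); MAP = (24−1)/(33−2) = 23/31 ≈ 0.74194.
MLE ignores the prior: p̂_MLE = k/n = 17/24 ≈ 0.70833.
Difference = 23/31 − 17/24 = 25/744 ≈ 0.0336.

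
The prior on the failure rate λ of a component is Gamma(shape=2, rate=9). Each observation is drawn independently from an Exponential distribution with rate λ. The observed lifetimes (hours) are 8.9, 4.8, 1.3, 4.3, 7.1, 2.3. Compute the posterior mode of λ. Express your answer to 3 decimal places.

The Exponential(rate=λ) likelihood is ∝ λ^n e^(−λΣtᵢ). Here n = 6 and Σtᵢ = 8.9 + 4.8 + 1.3 + 4.3 + 7.1 + 2.3 = 28.7.
Posterior ∝ λe^(−9λ) · λ^6e^(−28.7λ) = λ^7e^(−37.7λ), i.e. Gamma(8, 37.7).
Mode = (a−1)/b = 7/37.7 ≈ 0.186.

λ̂_MAP = 0.186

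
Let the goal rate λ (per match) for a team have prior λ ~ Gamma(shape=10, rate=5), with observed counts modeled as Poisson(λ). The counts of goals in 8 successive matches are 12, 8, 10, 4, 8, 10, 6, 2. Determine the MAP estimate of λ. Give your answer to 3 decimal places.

Σxᵢ = 12+8+10+4+8+10+6+2 = 60, with n = 8.
Posterior ∝ λ^9e^(−5λ) · λ^60e^(−8λ) = λ^69e^(−13λ), i.e. Gamma(shape=70, rate=13).
The mode of a Gamma(a, b) with a ≥ 1 (shape–rate) is (a−1)/b = 69/13 ≈ 5.308.

λ̂_MAP = 5.308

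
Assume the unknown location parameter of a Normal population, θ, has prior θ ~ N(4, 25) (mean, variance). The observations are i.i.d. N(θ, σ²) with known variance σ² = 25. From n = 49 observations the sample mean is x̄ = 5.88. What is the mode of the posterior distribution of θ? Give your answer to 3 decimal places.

θ̂_MAP = 5.842

n = 49, x̄ = 5.88.
For a Normal prior and Normal likelihood with known variance, the posterior is Normal; its mode equals its mean, the precision-weighted average.
Prior precision 1/σ₀² = 1/25 = 0.04; data precision n/σ² = 49/25 = 1.96.
θ̂ = (0.04·4 + 1.96·5.88) / (0.04 + 1.96) = 11.6848/2 = 5.8424 ≈ 5.842.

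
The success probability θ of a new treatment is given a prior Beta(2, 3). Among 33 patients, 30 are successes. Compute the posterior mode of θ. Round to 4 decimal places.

Prior: Beta(2, 3).
Data: 30 successes in 33 trials. The binomial likelihood contributes θ^30(1−θ)^3, so the posterior is Beta(2+30, 3+3) = Beta(32, 6).
For Beta(a, b) with a, b > 1 the mode is (a−1)/(a+b−2) = 31/36 ≈ 0.8611.

θ̂_MAP = 0.8611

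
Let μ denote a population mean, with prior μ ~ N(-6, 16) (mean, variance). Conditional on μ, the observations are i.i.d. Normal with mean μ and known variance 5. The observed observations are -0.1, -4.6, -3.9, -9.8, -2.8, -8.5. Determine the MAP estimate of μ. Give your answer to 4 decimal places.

μ̂_MAP = -5.0020

n = 6; x̄ = ((-0.1) + (-4.6) + (-3.9) + (-9.8) + (-2.8) + (-8.5))/6 = -29.7/6 = -4.95.
For a Normal prior and Normal likelihood with known variance, the posterior is Normal; its mode equals its mean, the precision-weighted average.
Prior precision 1/σ₀² = 1/16 = 0.0625; data precision n/σ² = 6/5 = 1.2.
μ̂ = (0.0625·(-6) + 1.2·(-4.95)) / (0.0625 + 1.2) = (-6.315)/1.2625 = -2526/505 ≈ -5.0020.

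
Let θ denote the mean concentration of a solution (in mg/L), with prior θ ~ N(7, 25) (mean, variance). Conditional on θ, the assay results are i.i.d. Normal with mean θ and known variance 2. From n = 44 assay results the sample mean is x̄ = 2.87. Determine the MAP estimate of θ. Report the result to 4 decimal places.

n = 44, x̄ = 2.87.
For a Normal prior and Normal likelihood with known variance, the posterior is Normal; its mode equals its mean, the precision-weighted average.
Prior precision 1/σ₀² = 1/25 = 0.04; data precision n/σ² = 44/2 = 22.
θ̂ = (0.04·7 + 22·2.87) / (0.04 + 22) = 63.42/22.04 = 3171/1102 ≈ 2.8775.

θ̂_MAP = 2.8775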